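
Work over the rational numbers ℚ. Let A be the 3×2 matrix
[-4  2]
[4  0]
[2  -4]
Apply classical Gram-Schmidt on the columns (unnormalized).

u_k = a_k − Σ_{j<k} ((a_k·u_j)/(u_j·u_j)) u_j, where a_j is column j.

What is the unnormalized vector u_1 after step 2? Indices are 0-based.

Step 1: u_0 = a_0 = (-4, 4, 2).
Step 2: u_1 = a_1 − (-4/9)·u_0 = (2/9, 16/9, -28/9).

u_1 = (2/9, 16/9, -28/9)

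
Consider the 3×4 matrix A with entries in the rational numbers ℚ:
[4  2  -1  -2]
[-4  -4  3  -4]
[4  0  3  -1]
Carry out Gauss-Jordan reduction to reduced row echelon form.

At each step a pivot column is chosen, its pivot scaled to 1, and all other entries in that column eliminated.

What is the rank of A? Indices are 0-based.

step 1: normalize row 0 (÷4) = (1, 1/2, -1/4, -1/2)
  row 1: subtract -4×row0 = (0, -2, 2, -6)
  row 2: subtract 4×row0 = (0, -2, 4, 1)
step 2: normalize row 1 (÷-2) = (0, 1, -1, 3)
  row 0: subtract 1/2×row1 = (1, 0, 1/4, -2)
  row 2: subtract -2×row1 = (0, 0, 2, 7)
step 3: normalize row 2 (÷2) = (0, 0, 1, 7/2)
  row 0: subtract 1/4×row2 = (1, 0, 0, -23/8)
  row 1: subtract -1×row2 = (0, 1, 0, 13/2)

rank = 3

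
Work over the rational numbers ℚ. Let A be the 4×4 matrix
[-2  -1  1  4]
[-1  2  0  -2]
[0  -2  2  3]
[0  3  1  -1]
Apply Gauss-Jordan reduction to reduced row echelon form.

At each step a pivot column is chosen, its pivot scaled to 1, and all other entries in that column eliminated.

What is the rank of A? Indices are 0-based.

step 1: normalize row 0 (÷-2) = (1, 1/2, -1/2, -2)
  row 1: subtract -1×row0 = (0, 5/2, -1/2, -4)
step 2: normalize row 1 (÷5/2) = (0, 1, -1/5, -8/5)
  row 0: subtract 1/2×row1 = (1, 0, -2/5, -6/5)
  row 2: subtract -2×row1 = (0, 0, 8/5, -1/5)
  row 3: subtract 3×row1 = (0, 0, 8/5, 19/5)
step 3: normalize row 2 (÷8/5) = (0, 0, 1, -1/8)
  row 0: subtract -2/5×row2 = (1, 0, 0, -5/4)
  row 1: subtract -1/5×row2 = (0, 1, 0, -13/8)
  row 3: subtract 8/5×row2 = (0, 0, 0, 4)
step 4: normalize row 3 (÷4) = (0, 0, 0, 1)
  row 0: subtract -5/4×row3 = (1, 0, 0, 0)
  row 1: subtract -13/8×row3 = (0, 1, 0, 0)
  row 2: subtract -1/8×row3 = (0, 0, 1, 0)

rank = 4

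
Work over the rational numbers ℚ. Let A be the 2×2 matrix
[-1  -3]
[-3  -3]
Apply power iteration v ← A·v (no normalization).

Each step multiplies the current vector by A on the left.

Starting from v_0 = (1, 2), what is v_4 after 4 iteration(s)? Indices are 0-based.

v_4 = (916, 1272)

v_0 = (1, 2).
v_1 = A·v_0 = (-7, -9).
v_2 = A·v_1 = (34, 48).
v_3 = A·v_2 = (-178, -246).
v_4 = A·v_3 = (916, 1272).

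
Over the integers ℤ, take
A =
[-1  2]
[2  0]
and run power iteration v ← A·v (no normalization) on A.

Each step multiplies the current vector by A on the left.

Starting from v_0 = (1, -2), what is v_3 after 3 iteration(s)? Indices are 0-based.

v_3 = (-29, 18)

v_0 = (1, -2).
v_1 = A·v_0 = (-5, 2).
v_2 = A·v_1 = (9, -10).
v_3 = A·v_2 = (-29, 18).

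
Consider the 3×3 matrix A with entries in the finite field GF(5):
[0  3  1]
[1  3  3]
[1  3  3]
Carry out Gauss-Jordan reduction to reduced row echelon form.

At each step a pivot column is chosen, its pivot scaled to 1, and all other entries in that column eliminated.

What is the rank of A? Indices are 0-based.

rank = 2

step 1: exchange rows 0,1
step 1: normalize row 0 (÷1) = (1, 3, 3)
  row 2: subtract 1×row0 = (0, 0, 0)
step 2: normalize row 1 (÷3) = (0, 1, 2)
  row 0: subtract 3×row1 = (1, 0, 2)
skip col 2 (zero from row 2)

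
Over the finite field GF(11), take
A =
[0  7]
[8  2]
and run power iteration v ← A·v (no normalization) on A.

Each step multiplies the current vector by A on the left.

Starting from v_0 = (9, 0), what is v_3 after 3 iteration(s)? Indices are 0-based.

v_0 = (9, 0).
v_1 = A·v_0 = (0, 6).
v_2 = A·v_1 = (9, 1).
v_3 = A·v_2 = (7, 8).

v_3 = (7, 8)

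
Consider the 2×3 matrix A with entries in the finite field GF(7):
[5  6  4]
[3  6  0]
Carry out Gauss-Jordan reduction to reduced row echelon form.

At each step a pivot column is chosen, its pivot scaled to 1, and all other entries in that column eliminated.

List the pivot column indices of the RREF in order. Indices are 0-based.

pivot columns: 0, 1

step 1: normalize row 0 (÷5) = (1, 4, 5)
  row 1: subtract 3×row0 = (0, 1, 6)
step 2: normalize row 1 (÷1) = (0, 1, 6)
  row 0: subtract 4×row1 = (1, 0, 2)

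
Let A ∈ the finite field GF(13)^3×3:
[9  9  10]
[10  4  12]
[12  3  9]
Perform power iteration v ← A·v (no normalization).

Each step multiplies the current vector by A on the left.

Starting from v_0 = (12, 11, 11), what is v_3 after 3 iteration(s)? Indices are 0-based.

v_0 = (12, 11, 11).
v_1 = A·v_0 = (5, 10, 3).
v_2 = A·v_1 = (9, 9, 0).
v_3 = A·v_2 = (6, 9, 5).

v_3 = (6, 9, 5)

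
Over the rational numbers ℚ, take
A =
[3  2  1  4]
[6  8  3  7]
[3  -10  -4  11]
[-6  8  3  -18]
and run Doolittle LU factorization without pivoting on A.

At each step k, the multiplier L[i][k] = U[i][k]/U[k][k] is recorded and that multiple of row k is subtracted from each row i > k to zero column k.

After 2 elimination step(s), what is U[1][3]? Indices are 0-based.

U[1][3] = -1

k=0: U[0][0]=3
  eliminate (1,0): mult=2, new row 1: (0, 4, 1, -1); set L[1][0]=2
  eliminate (2,0): mult=1, new row 2: (0, -12, -5, 7); set L[2][0]=1
  eliminate (3,0): mult=-2, new row 3: (0, 12, 5, -10); set L[3][0]=-2
k=1: U[1][1]=4
  eliminate (2,1): mult=-3, new row 2: (0, 0, -2, 4); set L[2][1]=-3
  eliminate (3,1): mult=3, new row 3: (0, 0, 2, -7); set L[3][1]=3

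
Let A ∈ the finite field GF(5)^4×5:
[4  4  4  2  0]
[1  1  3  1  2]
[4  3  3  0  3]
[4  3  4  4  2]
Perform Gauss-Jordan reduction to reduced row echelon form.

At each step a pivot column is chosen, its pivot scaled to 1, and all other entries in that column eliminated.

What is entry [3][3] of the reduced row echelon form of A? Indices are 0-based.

M[3][3] = 0

[1] R0 /= 4  ⇒  (1, 1, 1, 3, 0)
     R1 -= 1·R0  ⇒  (0, 0, 2, 3, 2)
     R2 -= 4·R0  ⇒  (0, 4, 4, 3, 3)
     R3 -= 4·R0  ⇒  (0, 4, 0, 2, 2)
[2] R1 <-> R2
[2] R1 /= 4  ⇒  (0, 1, 1, 2, 2)
     R0 -= 1·R1  ⇒  (1, 0, 0, 1, 3)
     R3 -= 4·R1  ⇒  (0, 0, 1, 4, 4)
[3] R2 /= 2  ⇒  (0, 0, 1, 4, 1)
     R1 -= 1·R2  ⇒  (0, 1, 0, 3, 1)
     R3 -= 1·R2  ⇒  (0, 0, 0, 0, 3)
column 3 empty below row 3
[4] R3 /= 3  ⇒  (0, 0, 0, 0, 1)
     R0 -= 3·R3  ⇒  (1, 0, 0, 1, 0)
     R1 -= 1·R3  ⇒  (0, 1, 0, 3, 0)
     R2 -= 1·R3  ⇒  (0, 0, 1, 4, 0)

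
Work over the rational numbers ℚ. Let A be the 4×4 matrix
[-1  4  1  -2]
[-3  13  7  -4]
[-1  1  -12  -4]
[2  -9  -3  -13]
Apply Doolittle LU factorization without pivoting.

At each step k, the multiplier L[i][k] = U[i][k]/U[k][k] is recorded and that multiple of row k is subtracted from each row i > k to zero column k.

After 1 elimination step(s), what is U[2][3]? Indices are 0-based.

Step 1: pivot at (0,0) is -1.
  row1 ← row1 − (3)·row0  ⇒  L[1][0]=3, U row1=(0, 1, 4, 2)
  row2 ← row2 − (1)·row0  ⇒  L[2][0]=1, U row2=(0, -3, -13, -2)
  row3 ← row3 − (-2)·row0  ⇒  L[3][0]=-2, U row3=(0, -1, -1, -17)

U[2][3] = -2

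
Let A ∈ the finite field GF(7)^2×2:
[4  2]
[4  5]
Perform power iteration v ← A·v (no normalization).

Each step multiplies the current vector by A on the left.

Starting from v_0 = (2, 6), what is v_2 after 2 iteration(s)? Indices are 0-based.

v_2 = (2, 4)

v_0 = (2, 6).
v_1 = A·v_0 = (6, 3).
v_2 = A·v_1 = (2, 4).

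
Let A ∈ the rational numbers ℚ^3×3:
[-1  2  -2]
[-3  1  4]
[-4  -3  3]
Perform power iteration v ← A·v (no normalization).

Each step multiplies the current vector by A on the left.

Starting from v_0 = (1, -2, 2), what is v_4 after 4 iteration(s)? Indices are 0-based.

v_0 = (1, -2, 2).
v_1 = A·v_0 = (-9, 3, 8).
v_2 = A·v_1 = (-1, 62, 51).
v_3 = A·v_2 = (23, 269, -29).
v_4 = A·v_3 = (573, 84, -986).

v_4 = (573, 84, -986)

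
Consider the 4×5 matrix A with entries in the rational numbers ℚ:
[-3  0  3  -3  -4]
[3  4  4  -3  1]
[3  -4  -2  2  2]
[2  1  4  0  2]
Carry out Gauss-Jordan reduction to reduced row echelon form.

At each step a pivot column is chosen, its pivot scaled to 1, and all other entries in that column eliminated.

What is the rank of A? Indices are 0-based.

[1] R0 /= -3  ⇒  (1, 0, -1, 1, 4/3)
     R1 -= 3·R0  ⇒  (0, 4, 7, -6, -3)
     R2 -= 3·R0  ⇒  (0, -4, 1, -1, -2)
     R3 -= 2·R0  ⇒  (0, 1, 6, -2, -2/3)
[2] R1 /= 4  ⇒  (0, 1, 7/4, -3/2, -3/4)
     R2 -= -4·R1  ⇒  (0, 0, 8, -7, -5)
     R3 -= 1·R1  ⇒  (0, 0, 17/4, -1/2, 1/12)
[3] R2 /= 8  ⇒  (0, 0, 1, -7/8, -5/8)
     R0 -= -1·R2  ⇒  (1, 0, 0, 1/8, 17/24)
     R1 -= 7/4·R2  ⇒  (0, 1, 0, 1/32, 11/32)
     R3 -= 17/4·R2  ⇒  (0, 0, 0, 103/32, 263/96)
[4] R3 /= 103/32  ⇒  (0, 0, 0, 1, 263/309)
     R0 -= 1/8·R3  ⇒  (1, 0, 0, 0, 62/103)
     R1 -= 1/32·R3  ⇒  (0, 1, 0, 0, 98/309)
     R2 -= -7/8·R3  ⇒  (0, 0, 1, 0, 37/309)

rank = 4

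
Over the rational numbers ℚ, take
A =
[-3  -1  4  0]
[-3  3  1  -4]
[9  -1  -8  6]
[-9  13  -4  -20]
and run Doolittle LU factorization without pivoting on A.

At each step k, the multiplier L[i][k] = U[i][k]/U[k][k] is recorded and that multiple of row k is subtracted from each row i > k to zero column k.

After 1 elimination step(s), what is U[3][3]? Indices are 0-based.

Step 1: pivot at (0,0) is -3.
  row1 ← row1 − (1)·row0  ⇒  L[1][0]=1, U row1=(0, 4, -3, -4)
  row2 ← row2 − (-3)·row0  ⇒  L[2][0]=-3, U row2=(0, -4, 4, 6)
  row3 ← row3 − (3)·row0  ⇒  L[3][0]=3, U row3=(0, 16, -16, -20)

U[3][3] = -20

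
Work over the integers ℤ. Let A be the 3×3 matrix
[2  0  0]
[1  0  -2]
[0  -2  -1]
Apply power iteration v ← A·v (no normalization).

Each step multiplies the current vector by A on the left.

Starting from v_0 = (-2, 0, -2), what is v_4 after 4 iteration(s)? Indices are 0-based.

v_0 = (-2, 0, -2).
v_1 = A·v_0 = (-4, 2, 2).
v_2 = A·v_1 = (-8, -8, -6).
v_3 = A·v_2 = (-16, 4, 22).
v_4 = A·v_3 = (-32, -60, -30).

v_4 = (-32, -60, -30)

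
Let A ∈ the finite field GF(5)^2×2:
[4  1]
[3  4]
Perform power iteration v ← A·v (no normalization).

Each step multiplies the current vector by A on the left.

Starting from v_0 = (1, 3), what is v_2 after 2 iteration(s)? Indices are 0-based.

v_0 = (1, 3).
v_1 = A·v_0 = (2, 0).
v_2 = A·v_1 = (3, 1).

v_2 = (3, 1)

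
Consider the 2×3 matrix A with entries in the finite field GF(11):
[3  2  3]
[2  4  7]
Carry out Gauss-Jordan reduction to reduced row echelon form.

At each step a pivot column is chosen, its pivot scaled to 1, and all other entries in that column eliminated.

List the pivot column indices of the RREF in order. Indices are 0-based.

[1] R0 /= 3  ⇒  (1, 8, 1)
     R1 -= 2·R0  ⇒  (0, 10, 5)
[2] R1 /= 10  ⇒  (0, 1, 6)
     R0 -= 8·R1  ⇒  (1, 0, 8)

pivot columns: 0, 1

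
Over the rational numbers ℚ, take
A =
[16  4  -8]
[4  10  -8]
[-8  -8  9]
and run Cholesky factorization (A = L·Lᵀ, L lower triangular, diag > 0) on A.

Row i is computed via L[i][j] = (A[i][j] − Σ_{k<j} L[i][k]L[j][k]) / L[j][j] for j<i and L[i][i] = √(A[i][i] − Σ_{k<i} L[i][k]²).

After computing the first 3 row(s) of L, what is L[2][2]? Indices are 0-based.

L[2][2] = 1

Step 1: L[0][0] = √(16) = 4.
  L[1][0] = (4) / L[0][0] = 1.
Step 2: L[1][1] = √(9) = 3.
  L[2][0] = (-8) / L[0][0] = -2.
  L[2][1] = (-6) / L[1][1] = -2.
Step 3: L[2][2] = √(1) = 1.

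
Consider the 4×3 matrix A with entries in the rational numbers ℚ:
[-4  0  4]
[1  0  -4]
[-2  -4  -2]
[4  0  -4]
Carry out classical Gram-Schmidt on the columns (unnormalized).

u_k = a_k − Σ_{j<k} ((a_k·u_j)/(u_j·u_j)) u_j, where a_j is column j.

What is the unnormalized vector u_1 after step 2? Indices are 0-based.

Step 1: u_0 = a_0 = (-4, 1, -2, 4).
Step 2: u_1 = a_1 − (8/37)·u_0 = (32/37, -8/37, -132/37, -32/37).

u_1 = (32/37, -8/37, -132/37, -32/37)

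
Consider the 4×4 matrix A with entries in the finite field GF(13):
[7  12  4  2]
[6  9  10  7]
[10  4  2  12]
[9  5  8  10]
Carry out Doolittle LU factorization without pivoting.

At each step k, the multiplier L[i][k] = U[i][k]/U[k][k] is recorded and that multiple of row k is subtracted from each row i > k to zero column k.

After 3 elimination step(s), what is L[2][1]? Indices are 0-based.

[col 0] pivot 7
  R1 -= 12*R0 → (0, 8, 1, 9)  (L[1][0] := 12)
  R2 -= 7*R0 → (0, 11, 0, 11)  (L[2][0] := 7)
  R3 -= 5*R0 → (0, 10, 1, 0)  (L[3][0] := 5)
[col 1] pivot 8
  R2 -= 3*R1 → (0, 0, 10, 10)  (L[2][1] := 3)
  R3 -= 11*R1 → (0, 0, 3, 5)  (L[3][1] := 11)
[col 2] pivot 10
  R3 -= 12*R2 → (0, 0, 0, 2)  (L[3][2] := 12)

L[2][1] = 3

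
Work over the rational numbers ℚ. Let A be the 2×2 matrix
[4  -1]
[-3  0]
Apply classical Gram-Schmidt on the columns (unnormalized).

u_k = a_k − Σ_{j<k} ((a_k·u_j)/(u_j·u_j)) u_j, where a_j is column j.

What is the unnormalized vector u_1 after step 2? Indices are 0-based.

u_1 = (-9/25, -12/25)

Step 1: u_0 = a_0 = (4, -3).
Step 2: u_1 = a_1 − (-4/25)·u_0 = (-9/25, -12/25).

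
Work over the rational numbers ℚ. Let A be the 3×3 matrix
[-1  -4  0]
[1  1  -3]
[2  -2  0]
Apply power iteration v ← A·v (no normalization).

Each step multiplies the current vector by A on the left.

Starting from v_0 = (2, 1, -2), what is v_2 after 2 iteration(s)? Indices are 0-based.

v_2 = (-30, -3, -30)

v_0 = (2, 1, -2).
v_1 = A·v_0 = (-6, 9, 2).
v_2 = A·v_1 = (-30, -3, -30).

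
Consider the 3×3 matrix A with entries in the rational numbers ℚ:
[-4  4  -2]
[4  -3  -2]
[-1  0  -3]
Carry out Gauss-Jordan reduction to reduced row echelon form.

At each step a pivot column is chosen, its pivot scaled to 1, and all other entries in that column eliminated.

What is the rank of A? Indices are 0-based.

rank = 3

pivot(0,0)=-4: scale R0 → (1, -1, 1/2)
  clear (1,0): R1 −= (4)R0 → (0, 1, -4)
  clear (2,0): R2 −= (-1)R0 → (0, -1, -5/2)
pivot(1,1)=1: scale R1 → (0, 1, -4)
  clear (0,1): R0 −= (-1)R1 → (1, 0, -7/2)
  clear (2,1): R2 −= (-1)R1 → (0, 0, -13/2)
pivot(2,2)=-13/2: scale R2 → (0, 0, 1)
  clear (0,2): R0 −= (-7/2)R2 → (1, 0, 0)
  clear (1,2): R1 −= (-4)R2 → (0, 1, 0)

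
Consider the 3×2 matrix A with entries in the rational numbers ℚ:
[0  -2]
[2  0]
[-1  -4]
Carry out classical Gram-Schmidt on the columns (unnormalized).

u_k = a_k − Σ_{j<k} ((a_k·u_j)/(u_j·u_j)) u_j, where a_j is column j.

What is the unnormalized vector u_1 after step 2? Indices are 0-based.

Step 1: u_0 = a_0 = (0, 2, -1).
Step 2: u_1 = a_1 − (4/5)·u_0 = (-2, -8/5, -16/5).

u_1 = (-2, -8/5, -16/5)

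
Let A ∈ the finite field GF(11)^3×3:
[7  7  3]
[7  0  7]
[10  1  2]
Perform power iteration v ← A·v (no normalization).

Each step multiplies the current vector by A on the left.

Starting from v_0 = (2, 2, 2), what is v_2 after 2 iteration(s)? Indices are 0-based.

v_2 = (6, 2, 2)

v_0 = (2, 2, 2).
v_1 = A·v_0 = (1, 6, 4).
v_2 = A·v_1 = (6, 2, 2).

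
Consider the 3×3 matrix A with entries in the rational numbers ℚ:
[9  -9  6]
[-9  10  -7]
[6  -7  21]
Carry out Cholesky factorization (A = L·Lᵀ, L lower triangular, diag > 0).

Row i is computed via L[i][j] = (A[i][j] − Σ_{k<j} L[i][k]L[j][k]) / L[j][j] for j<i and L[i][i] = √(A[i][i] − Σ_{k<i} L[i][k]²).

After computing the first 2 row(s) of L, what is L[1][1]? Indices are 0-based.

Step 1: L[0][0] = √(9) = 3.
  L[1][0] = (-9) / L[0][0] = -3.
Step 2: L[1][1] = √(1) = 1.

L[1][1] = 1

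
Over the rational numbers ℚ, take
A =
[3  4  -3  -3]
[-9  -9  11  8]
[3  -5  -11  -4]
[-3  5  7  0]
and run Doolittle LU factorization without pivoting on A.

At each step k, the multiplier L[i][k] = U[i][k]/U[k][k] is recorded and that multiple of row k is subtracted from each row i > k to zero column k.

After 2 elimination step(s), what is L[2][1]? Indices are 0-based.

L[2][1] = -3

Step 1: pivot at (0,0) is 3.
  row1 ← row1 − (-3)·row0  ⇒  L[1][0]=-3, U row1=(0, 3, 2, -1)
  row2 ← row2 − (1)·row0  ⇒  L[2][0]=1, U row2=(0, -9, -8, -1)
  row3 ← row3 − (-1)·row0  ⇒  L[3][0]=-1, U row3=(0, 9, 4, -3)
Step 2: pivot at (1,1) is 3.
  row2 ← row2 − (-3)·row1  ⇒  L[2][1]=-3, U row2=(0, 0, -2, -4)
  row3 ← row3 − (3)·row1  ⇒  L[3][1]=3, U row3=(0, 0, -2, 0)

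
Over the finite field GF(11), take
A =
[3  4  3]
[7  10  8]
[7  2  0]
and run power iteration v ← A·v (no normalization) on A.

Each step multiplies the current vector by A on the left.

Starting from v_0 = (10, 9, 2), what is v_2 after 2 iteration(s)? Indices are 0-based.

v_2 = (7, 9, 9)

v_0 = (10, 9, 2).
v_1 = A·v_0 = (6, 0, 0).
v_2 = A·v_1 = (7, 9, 9).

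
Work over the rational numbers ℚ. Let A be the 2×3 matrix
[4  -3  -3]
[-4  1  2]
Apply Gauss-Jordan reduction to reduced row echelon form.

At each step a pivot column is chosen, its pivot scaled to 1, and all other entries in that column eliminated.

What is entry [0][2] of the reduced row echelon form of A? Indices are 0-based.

pivot(0,0)=4: scale R0 → (1, -3/4, -3/4)
  clear (1,0): R1 −= (-4)R0 → (0, -2, -1)
pivot(1,1)=-2: scale R1 → (0, 1, 1/2)
  clear (0,1): R0 −= (-3/4)R1 → (1, 0, -3/8)

M[0][2] = -3/8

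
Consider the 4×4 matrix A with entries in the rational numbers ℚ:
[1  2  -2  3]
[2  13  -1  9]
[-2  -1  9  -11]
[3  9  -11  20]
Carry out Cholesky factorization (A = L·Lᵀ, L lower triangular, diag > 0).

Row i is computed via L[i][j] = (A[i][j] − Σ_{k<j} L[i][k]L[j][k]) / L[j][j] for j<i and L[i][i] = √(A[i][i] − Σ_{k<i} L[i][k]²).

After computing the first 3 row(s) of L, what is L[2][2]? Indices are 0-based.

L[2][2] = 2

Step 1: L[0][0] = √(1) = 1.
  L[1][0] = (2) / L[0][0] = 2.
Step 2: L[1][1] = √(9) = 3.
  L[2][0] = (-2) / L[0][0] = -2.
  L[2][1] = (3) / L[1][1] = 1.
Step 3: L[2][2] = √(4) = 2.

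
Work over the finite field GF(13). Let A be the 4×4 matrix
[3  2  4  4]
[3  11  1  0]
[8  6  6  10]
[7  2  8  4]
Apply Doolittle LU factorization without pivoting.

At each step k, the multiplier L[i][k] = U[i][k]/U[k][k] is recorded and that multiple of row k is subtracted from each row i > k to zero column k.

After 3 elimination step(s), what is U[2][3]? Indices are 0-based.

U[2][3] = 3

k=0: U[0][0]=3
  eliminate (1,0): mult=1, new row 1: (0, 9, 10, 9); set L[1][0]=1
  eliminate (2,0): mult=7, new row 2: (0, 5, 4, 8); set L[2][0]=7
  eliminate (3,0): mult=11, new row 3: (0, 6, 3, 12); set L[3][0]=11
k=1: U[1][1]=9
  eliminate (2,1): mult=2, new row 2: (0, 0, 10, 3); set L[2][1]=2
  eliminate (3,1): mult=5, new row 3: (0, 0, 5, 6); set L[3][1]=5
k=2: U[2][2]=10
  eliminate (3,2): mult=7, new row 3: (0, 0, 0, 11); set L[3][2]=7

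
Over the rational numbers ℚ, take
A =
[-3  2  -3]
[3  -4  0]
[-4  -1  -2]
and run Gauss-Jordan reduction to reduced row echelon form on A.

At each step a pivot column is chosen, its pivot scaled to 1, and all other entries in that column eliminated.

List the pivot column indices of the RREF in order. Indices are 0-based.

pivot columns: 0, 1, 2

step 1: normalize row 0 (÷-3) = (1, -2/3, 1)
  row 1: subtract 3×row0 = (0, -2, -3)
  row 2: subtract -4×row0 = (0, -11/3, 2)
step 2: normalize row 1 (÷-2) = (0, 1, 3/2)
  row 0: subtract -2/3×row1 = (1, 0, 2)
  row 2: subtract -11/3×row1 = (0, 0, 15/2)
step 3: normalize row 2 (÷15/2) = (0, 0, 1)
  row 0: subtract 2×row2 = (1, 0, 0)
  row 1: subtract 3/2×row2 = (0, 1, 0)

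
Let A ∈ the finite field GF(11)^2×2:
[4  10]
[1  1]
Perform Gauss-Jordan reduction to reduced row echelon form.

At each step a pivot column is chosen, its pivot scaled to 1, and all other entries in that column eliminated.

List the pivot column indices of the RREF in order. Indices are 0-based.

pivot columns: 0, 1

[1] R0 /= 4  ⇒  (1, 8)
     R1 -= 1·R0  ⇒  (0, 4)
[2] R1 /= 4  ⇒  (0, 1)
     R0 -= 8·R1  ⇒  (1, 0)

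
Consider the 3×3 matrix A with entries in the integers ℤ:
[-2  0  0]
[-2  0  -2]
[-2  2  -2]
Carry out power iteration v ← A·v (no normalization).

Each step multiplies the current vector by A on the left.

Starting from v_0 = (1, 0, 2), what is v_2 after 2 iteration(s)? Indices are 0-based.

v_2 = (4, 16, 4)

v_0 = (1, 0, 2).
v_1 = A·v_0 = (-2, -6, -6).
v_2 = A·v_1 = (4, 16, 4).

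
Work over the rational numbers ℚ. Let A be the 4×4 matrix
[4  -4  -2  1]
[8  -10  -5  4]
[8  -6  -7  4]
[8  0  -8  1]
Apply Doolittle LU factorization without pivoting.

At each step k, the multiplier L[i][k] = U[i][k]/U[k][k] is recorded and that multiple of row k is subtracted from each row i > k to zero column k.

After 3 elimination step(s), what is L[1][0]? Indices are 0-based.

Step 1: pivot at (0,0) is 4.
  row1 ← row1 − (2)·row0  ⇒  L[1][0]=2, U row1=(0, -2, -1, 2)
  row2 ← row2 − (2)·row0  ⇒  L[2][0]=2, U row2=(0, 2, -3, 2)
  row3 ← row3 − (2)·row0  ⇒  L[3][0]=2, U row3=(0, 8, -4, -1)
Step 2: pivot at (1,1) is -2.
  row2 ← row2 − (-1)·row1  ⇒  L[2][1]=-1, U row2=(0, 0, -4, 4)
  row3 ← row3 − (-4)·row1  ⇒  L[3][1]=-4, U row3=(0, 0, -8, 7)
Step 3: pivot at (2,2) is -4.
  row3 ← row3 − (2)·row2  ⇒  L[3][2]=2, U row3=(0, 0, 0, -1)

L[1][0] = 2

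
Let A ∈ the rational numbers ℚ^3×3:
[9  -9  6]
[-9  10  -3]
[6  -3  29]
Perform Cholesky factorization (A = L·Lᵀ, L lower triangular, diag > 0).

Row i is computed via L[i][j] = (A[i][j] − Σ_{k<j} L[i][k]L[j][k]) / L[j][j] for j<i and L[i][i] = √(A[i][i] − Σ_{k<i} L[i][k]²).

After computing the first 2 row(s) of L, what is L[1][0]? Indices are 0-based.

L[1][0] = -3

Step 1: L[0][0] = √(9) = 3.
  L[1][0] = (-9) / L[0][0] = -3.
Step 2: L[1][1] = √(1) = 1.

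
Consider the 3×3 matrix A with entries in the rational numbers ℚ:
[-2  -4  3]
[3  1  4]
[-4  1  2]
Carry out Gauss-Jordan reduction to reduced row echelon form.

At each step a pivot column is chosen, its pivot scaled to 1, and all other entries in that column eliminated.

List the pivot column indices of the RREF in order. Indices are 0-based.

[1] R0 /= -2  ⇒  (1, 2, -3/2)
     R1 -= 3·R0  ⇒  (0, -5, 17/2)
     R2 -= -4·R0  ⇒  (0, 9, -4)
[2] R1 /= -5  ⇒  (0, 1, -17/10)
     R0 -= 2·R1  ⇒  (1, 0, 19/10)
     R2 -= 9·R1  ⇒  (0, 0, 113/10)
[3] R2 /= 113/10  ⇒  (0, 0, 1)
     R0 -= 19/10·R2  ⇒  (1, 0, 0)
     R1 -= -17/10·R2  ⇒  (0, 1, 0)

pivot columns: 0, 1, 2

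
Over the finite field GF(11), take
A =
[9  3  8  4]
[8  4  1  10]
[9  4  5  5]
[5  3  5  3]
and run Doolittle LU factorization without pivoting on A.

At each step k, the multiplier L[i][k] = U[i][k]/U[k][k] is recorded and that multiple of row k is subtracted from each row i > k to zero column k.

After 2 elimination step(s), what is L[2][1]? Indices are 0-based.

L[2][1] = 9

Step 1: pivot at (0,0) is 9.
  row1 ← row1 − (7)·row0  ⇒  L[1][0]=7, U row1=(0, 5, 0, 4)
  row2 ← row2 − (1)·row0  ⇒  L[2][0]=1, U row2=(0, 1, 8, 1)
  row3 ← row3 − (3)·row0  ⇒  L[3][0]=3, U row3=(0, 5, 3, 2)
Step 2: pivot at (1,1) is 5.
  row2 ← row2 − (9)·row1  ⇒  L[2][1]=9, U row2=(0, 0, 8, 9)
  row3 ← row3 − (1)·row1  ⇒  L[3][1]=1, U row3=(0, 0, 3, 9)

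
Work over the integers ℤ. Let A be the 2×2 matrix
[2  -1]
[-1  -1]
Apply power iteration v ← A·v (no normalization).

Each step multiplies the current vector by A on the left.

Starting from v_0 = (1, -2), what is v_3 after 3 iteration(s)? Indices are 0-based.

v_3 = (19, -2)

v_0 = (1, -2).
v_1 = A·v_0 = (4, 1).
v_2 = A·v_1 = (7, -5).
v_3 = A·v_2 = (19, -2).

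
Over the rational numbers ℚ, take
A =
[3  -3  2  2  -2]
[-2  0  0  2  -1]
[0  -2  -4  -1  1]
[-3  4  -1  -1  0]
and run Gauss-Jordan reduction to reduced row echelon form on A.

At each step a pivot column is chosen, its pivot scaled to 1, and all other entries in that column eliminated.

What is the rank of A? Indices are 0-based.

step 1: normalize row 0 (÷3) = (1, -1, 2/3, 2/3, -2/3)
  row 1: subtract -2×row0 = (0, -2, 4/3, 10/3, -7/3)
  row 3: subtract -3×row0 = (0, 1, 1, 1, -2)
step 2: normalize row 1 (÷-2) = (0, 1, -2/3, -5/3, 7/6)
  row 0: subtract -1×row1 = (1, 0, 0, -1, 1/2)
  row 2: subtract -2×row1 = (0, 0, -16/3, -13/3, 10/3)
  row 3: subtract 1×row1 = (0, 0, 5/3, 8/3, -19/6)
step 3: normalize row 2 (÷-16/3) = (0, 0, 1, 13/16, -5/8)
  row 1: subtract -2/3×row2 = (0, 1, 0, -9/8, 3/4)
  row 3: subtract 5/3×row2 = (0, 0, 0, 21/16, -17/8)
step 4: normalize row 3 (÷21/16) = (0, 0, 0, 1, -34/21)
  row 0: subtract -1×row3 = (1, 0, 0, 0, -47/42)
  row 1: subtract -9/8×row3 = (0, 1, 0, 0, -15/14)
  row 2: subtract 13/16×row3 = (0, 0, 1, 0, 29/42)

rank = 4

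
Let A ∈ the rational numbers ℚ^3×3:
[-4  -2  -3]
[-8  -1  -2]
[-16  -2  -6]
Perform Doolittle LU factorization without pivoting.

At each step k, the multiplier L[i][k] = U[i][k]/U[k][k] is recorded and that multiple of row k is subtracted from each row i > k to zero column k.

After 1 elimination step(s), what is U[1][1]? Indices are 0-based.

U[1][1] = 3

[col 0] pivot -4
  R1 -= 2*R0 → (0, 3, 4)  (L[1][0] := 2)
  R2 -= 4*R0 → (0, 6, 6)  (L[2][0] := 4)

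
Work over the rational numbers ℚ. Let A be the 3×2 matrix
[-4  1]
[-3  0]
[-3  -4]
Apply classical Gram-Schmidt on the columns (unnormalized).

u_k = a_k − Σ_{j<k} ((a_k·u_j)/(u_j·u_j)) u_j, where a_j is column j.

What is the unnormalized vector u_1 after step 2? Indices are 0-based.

Step 1: u_0 = a_0 = (-4, -3, -3).
Step 2: u_1 = a_1 − (4/17)·u_0 = (33/17, 12/17, -56/17).

u_1 = (33/17, 12/17, -56/17)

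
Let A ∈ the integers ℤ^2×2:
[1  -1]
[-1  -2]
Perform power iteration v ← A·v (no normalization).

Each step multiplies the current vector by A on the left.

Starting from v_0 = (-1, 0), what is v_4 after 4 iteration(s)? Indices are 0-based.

v_4 = (-5, -7)

v_0 = (-1, 0).
v_1 = A·v_0 = (-1, 1).
v_2 = A·v_1 = (-2, -1).
v_3 = A·v_2 = (-1, 4).
v_4 = A·v_3 = (-5, -7).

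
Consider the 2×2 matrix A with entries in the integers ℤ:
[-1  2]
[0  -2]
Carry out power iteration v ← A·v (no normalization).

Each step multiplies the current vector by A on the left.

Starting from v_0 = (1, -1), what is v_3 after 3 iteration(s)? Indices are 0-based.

v_3 = (-15, 8)

v_0 = (1, -1).
v_1 = A·v_0 = (-3, 2).
v_2 = A·v_1 = (7, -4).
v_3 = A·v_2 = (-15, 8).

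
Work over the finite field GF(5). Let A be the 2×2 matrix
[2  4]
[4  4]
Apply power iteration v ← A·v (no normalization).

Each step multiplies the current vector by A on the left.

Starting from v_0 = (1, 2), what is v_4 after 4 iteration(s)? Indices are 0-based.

v_4 = (2, 3)

v_0 = (1, 2).
v_1 = A·v_0 = (0, 2).
v_2 = A·v_1 = (3, 3).
v_3 = A·v_2 = (3, 4).
v_4 = A·v_3 = (2, 3).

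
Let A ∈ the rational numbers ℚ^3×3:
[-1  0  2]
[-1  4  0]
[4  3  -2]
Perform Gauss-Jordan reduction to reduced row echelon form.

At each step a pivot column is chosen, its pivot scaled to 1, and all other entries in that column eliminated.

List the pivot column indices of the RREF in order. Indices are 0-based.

pivot(0,0)=-1: scale R0 → (1, 0, -2)
  clear (1,0): R1 −= (-1)R0 → (0, 4, -2)
  clear (2,0): R2 −= (4)R0 → (0, 3, 6)
pivot(1,1)=4: scale R1 → (0, 1, -1/2)
  clear (2,1): R2 −= (3)R1 → (0, 0, 15/2)
pivot(2,2)=15/2: scale R2 → (0, 0, 1)
  clear (0,2): R0 −= (-2)R2 → (1, 0, 0)
  clear (1,2): R1 −= (-1/2)R2 → (0, 1, 0)

pivot columns: 0, 1, 2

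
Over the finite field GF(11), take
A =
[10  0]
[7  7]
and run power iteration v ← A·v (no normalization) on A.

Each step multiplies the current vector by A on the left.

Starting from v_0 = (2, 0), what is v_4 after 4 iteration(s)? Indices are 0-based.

v_4 = (2, 9)

v_0 = (2, 0).
v_1 = A·v_0 = (9, 3).
v_2 = A·v_1 = (2, 7).
v_3 = A·v_2 = (9, 8).
v_4 = A·v_3 = (2, 9).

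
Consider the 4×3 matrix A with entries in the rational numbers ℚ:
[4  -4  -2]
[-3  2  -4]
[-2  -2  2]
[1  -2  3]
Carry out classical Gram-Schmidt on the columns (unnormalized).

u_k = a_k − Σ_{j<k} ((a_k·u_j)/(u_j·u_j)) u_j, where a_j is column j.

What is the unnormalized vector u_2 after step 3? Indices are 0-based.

u_2 = (-172/55, -37/10, 21/55, 239/110)

Step 1: u_0 = a_0 = (4, -3, -2, 1).
Step 2: u_1 = a_1 − (-2/3)·u_0 = (-4/3, 0, -10/3, -4/3).
Step 3: u_2 = a_2 − (1/10)·u_0 − (-6/11)·u_1 = (-172/55, -37/10, 21/55, 239/110).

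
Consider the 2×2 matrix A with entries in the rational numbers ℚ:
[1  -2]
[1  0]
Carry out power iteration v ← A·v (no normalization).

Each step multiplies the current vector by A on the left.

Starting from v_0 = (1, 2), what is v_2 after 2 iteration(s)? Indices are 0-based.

v_0 = (1, 2).
v_1 = A·v_0 = (-3, 1).
v_2 = A·v_1 = (-5, -3).

v_2 = (-5, -3)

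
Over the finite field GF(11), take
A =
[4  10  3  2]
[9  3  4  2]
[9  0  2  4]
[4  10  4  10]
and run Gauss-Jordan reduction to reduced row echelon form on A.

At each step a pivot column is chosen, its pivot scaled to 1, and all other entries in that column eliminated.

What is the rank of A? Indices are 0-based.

rank = 4

[1] R0 /= 4  ⇒  (1, 8, 9, 6)
     R1 -= 9·R0  ⇒  (0, 8, 0, 3)
     R2 -= 9·R0  ⇒  (0, 5, 9, 5)
     R3 -= 4·R0  ⇒  (0, 0, 1, 8)
[2] R1 /= 8  ⇒  (0, 1, 0, 10)
     R0 -= 8·R1  ⇒  (1, 0, 9, 3)
     R2 -= 5·R1  ⇒  (0, 0, 9, 10)
[3] R2 /= 9  ⇒  (0, 0, 1, 6)
     R0 -= 9·R2  ⇒  (1, 0, 0, 4)
     R3 -= 1·R2  ⇒  (0, 0, 0, 2)
[4] R3 /= 2  ⇒  (0, 0, 0, 1)
     R0 -= 4·R3  ⇒  (1, 0, 0, 0)
     R1 -= 10·R3  ⇒  (0, 1, 0, 0)
     R2 -= 6·R3  ⇒  (0, 0, 1, 0)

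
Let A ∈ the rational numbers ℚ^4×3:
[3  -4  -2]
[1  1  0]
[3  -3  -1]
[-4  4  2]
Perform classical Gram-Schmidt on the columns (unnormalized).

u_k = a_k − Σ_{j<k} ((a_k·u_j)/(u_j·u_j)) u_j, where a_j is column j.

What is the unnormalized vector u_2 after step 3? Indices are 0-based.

Step 1: u_0 = a_0 = (3, 1, 3, -4).
Step 2: u_1 = a_1 − (-36/35)·u_0 = (-32/35, 71/35, 3/35, -4/35).
Step 3: u_2 = a_2 − (-17/35)·u_0 − (53/174)·u_1 = (-23/87, -23/174, 25/58, 8/87).

u_2 = (-23/87, -23/174, 25/58, 8/87)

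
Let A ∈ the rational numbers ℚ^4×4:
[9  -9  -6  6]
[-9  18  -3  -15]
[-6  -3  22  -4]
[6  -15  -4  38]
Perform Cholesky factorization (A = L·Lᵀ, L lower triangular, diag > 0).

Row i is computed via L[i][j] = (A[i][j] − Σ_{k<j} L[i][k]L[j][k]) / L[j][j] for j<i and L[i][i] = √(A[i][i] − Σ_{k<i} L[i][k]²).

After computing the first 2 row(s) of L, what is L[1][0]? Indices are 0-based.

L[1][0] = -3

Step 1: L[0][0] = √(9) = 3.
  L[1][0] = (-9) / L[0][0] = -3.
Step 2: L[1][1] = √(9) = 3.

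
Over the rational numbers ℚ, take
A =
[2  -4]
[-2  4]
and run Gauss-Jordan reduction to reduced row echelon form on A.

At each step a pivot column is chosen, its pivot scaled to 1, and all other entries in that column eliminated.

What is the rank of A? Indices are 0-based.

[1] R0 /= 2  ⇒  (1, -2)
     R1 -= -2·R0  ⇒  (0, 0)
column 1 empty below row 1

rank = 1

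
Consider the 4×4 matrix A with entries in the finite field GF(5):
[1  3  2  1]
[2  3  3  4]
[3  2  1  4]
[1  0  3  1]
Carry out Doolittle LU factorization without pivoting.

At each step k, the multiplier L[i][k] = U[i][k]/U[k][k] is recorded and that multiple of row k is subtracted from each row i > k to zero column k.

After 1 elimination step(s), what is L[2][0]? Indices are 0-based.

[col 0] pivot 1
  R1 -= 2*R0 → (0, 2, 4, 2)  (L[1][0] := 2)
  R2 -= 3*R0 → (0, 3, 0, 1)  (L[2][0] := 3)
  R3 -= 1*R0 → (0, 2, 1, 0)  (L[3][0] := 1)

L[2][0] = 3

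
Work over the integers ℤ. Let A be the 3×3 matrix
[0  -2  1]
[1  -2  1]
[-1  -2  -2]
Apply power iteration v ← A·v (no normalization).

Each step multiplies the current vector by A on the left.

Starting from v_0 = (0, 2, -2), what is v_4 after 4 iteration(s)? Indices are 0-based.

v_0 = (0, 2, -2).
v_1 = A·v_0 = (-6, -6, 0).
v_2 = A·v_1 = (12, 6, 18).
v_3 = A·v_2 = (6, 18, -60).
v_4 = A·v_3 = (-96, -90, 78).

v_4 = (-96, -90, 78)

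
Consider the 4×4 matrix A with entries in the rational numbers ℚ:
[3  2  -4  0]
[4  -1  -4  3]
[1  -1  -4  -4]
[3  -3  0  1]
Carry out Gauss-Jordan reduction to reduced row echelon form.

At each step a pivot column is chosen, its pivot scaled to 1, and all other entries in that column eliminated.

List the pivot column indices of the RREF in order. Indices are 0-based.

pivot columns: 0, 1, 2, 3

pivot(0,0)=3: scale R0 → (1, 2/3, -4/3, 0)
  clear (1,0): R1 −= (4)R0 → (0, -11/3, 4/3, 3)
  clear (2,0): R2 −= (1)R0 → (0, -5/3, -8/3, -4)
  clear (3,0): R3 −= (3)R0 → (0, -5, 4, 1)
pivot(1,1)=-11/3: scale R1 → (0, 1, -4/11, -9/11)
  clear (0,1): R0 −= (2/3)R1 → (1, 0, -12/11, 6/11)
  clear (2,1): R2 −= (-5/3)R1 → (0, 0, -36/11, -59/11)
  clear (3,1): R3 −= (-5)R1 → (0, 0, 24/11, -34/11)
pivot(2,2)=-36/11: scale R2 → (0, 0, 1, 59/36)
  clear (0,2): R0 −= (-12/11)R2 → (1, 0, 0, 7/3)
  clear (1,2): R1 −= (-4/11)R2 → (0, 1, 0, -2/9)
  clear (3,2): R3 −= (24/11)R2 → (0, 0, 0, -20/3)
pivot(3,3)=-20/3: scale R3 → (0, 0, 0, 1)
  clear (0,3): R0 −= (7/3)R3 → (1, 0, 0, 0)
  clear (1,3): R1 −= (-2/9)R3 → (0, 1, 0, 0)
  clear (2,3): R2 −= (59/36)R3 → (0, 0, 1, 0)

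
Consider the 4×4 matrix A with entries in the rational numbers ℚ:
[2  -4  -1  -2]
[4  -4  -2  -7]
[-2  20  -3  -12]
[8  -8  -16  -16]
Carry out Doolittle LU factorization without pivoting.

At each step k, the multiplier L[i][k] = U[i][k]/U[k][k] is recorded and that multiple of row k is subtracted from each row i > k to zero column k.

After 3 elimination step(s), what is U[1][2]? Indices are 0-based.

[col 0] pivot 2
  R1 -= 2*R0 → (0, 4, 0, -3)  (L[1][0] := 2)
  R2 -= -1*R0 → (0, 16, -4, -14)  (L[2][0] := -1)
  R3 -= 4*R0 → (0, 8, -12, -8)  (L[3][0] := 4)
[col 1] pivot 4
  R2 -= 4*R1 → (0, 0, -4, -2)  (L[2][1] := 4)
  R3 -= 2*R1 → (0, 0, -12, -2)  (L[3][1] := 2)
[col 2] pivot -4
  R3 -= 3*R2 → (0, 0, 0, 4)  (L[3][2] := 3)

U[1][2] = 0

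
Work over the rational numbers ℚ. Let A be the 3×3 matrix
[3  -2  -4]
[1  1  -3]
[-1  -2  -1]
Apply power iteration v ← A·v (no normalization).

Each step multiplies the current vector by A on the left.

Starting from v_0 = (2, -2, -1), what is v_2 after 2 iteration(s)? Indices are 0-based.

v_2 = (24, 8, -23)

v_0 = (2, -2, -1).
v_1 = A·v_0 = (14, 3, 3).
v_2 = A·v_1 = (24, 8, -23).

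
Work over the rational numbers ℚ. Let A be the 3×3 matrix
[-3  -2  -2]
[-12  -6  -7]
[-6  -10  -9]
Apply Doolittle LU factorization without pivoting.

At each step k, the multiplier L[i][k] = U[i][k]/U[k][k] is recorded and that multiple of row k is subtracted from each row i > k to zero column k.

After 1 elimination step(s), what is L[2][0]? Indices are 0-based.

L[2][0] = 2

Step 1: pivot at (0,0) is -3.
  row1 ← row1 − (4)·row0  ⇒  L[1][0]=4, U row1=(0, 2, 1)
  row2 ← row2 − (2)·row0  ⇒  L[2][0]=2, U row2=(0, -6, -5)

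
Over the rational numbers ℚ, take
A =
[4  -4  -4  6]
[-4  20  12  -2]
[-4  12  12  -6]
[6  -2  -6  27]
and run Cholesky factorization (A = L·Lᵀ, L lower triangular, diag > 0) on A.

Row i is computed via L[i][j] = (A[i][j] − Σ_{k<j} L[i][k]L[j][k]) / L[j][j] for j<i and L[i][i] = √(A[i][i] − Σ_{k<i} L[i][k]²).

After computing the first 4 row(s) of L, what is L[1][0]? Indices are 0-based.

Step 1: L[0][0] = √(4) = 2.
  L[1][0] = (-4) / L[0][0] = -2.
Step 2: L[1][1] = √(16) = 4.
  L[2][0] = (-4) / L[0][0] = -2.
  L[2][1] = (8) / L[1][1] = 2.
Step 3: L[2][2] = √(4) = 2.
  L[3][0] = (6) / L[0][0] = 3.
  L[3][1] = (4) / L[1][1] = 1.
  L[3][2] = (-2) / L[2][2] = -1.
Step 4: L[3][3] = √(16) = 4.

L[1][0] = -2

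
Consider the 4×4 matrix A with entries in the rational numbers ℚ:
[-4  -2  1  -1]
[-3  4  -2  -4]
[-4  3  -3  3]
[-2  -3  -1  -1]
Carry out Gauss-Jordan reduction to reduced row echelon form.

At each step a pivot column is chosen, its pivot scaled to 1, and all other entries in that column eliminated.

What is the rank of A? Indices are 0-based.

[1] R0 /= -4  ⇒  (1, 1/2, -1/4, 1/4)
     R1 -= -3·R0  ⇒  (0, 11/2, -11/4, -13/4)
     R2 -= -4·R0  ⇒  (0, 5, -4, 4)
     R3 -= -2·R0  ⇒  (0, -2, -3/2, -1/2)
[2] R1 /= 11/2  ⇒  (0, 1, -1/2, -13/22)
     R0 -= 1/2·R1  ⇒  (1, 0, 0, 6/11)
     R2 -= 5·R1  ⇒  (0, 0, -3/2, 153/22)
     R3 -= -2·R1  ⇒  (0, 0, -5/2, -37/22)
[3] R2 /= -3/2  ⇒  (0, 0, 1, -51/11)
     R1 -= -1/2·R2  ⇒  (0, 1, 0, -32/11)
     R3 -= -5/2·R2  ⇒  (0, 0, 0, -146/11)
[4] R3 /= -146/11  ⇒  (0, 0, 0, 1)
     R0 -= 6/11·R3  ⇒  (1, 0, 0, 0)
     R1 -= -32/11·R3  ⇒  (0, 1, 0, 0)
     R2 -= -51/11·R3  ⇒  (0, 0, 1, 0)

rank = 4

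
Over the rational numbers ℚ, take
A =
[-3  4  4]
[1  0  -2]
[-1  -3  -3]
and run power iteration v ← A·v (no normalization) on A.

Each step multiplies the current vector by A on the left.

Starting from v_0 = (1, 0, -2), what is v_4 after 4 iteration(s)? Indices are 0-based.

v_4 = (1769, -473, -95)

v_0 = (1, 0, -2).
v_1 = A·v_0 = (-11, 5, 5).
v_2 = A·v_1 = (73, -21, -19).
v_3 = A·v_2 = (-379, 111, 47).
v_4 = A·v_3 = (1769, -473, -95).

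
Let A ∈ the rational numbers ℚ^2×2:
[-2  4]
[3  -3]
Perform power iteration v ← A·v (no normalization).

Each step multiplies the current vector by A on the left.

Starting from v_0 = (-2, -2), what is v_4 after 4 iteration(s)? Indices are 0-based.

v_0 = (-2, -2).
v_1 = A·v_0 = (-4, 0).
v_2 = A·v_1 = (8, -12).
v_3 = A·v_2 = (-64, 60).
v_4 = A·v_3 = (368, -372).

v_4 = (368, -372)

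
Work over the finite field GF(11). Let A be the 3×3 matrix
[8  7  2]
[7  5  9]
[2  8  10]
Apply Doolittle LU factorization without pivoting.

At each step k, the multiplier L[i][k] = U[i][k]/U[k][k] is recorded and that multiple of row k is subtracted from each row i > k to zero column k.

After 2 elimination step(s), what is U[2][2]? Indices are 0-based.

k=0: U[0][0]=8
  eliminate (1,0): mult=5, new row 1: (0, 3, 10); set L[1][0]=5
  eliminate (2,0): mult=3, new row 2: (0, 9, 4); set L[2][0]=3
k=1: U[1][1]=3
  eliminate (2,1): mult=3, new row 2: (0, 0, 7); set L[2][1]=3

U[2][2] = 7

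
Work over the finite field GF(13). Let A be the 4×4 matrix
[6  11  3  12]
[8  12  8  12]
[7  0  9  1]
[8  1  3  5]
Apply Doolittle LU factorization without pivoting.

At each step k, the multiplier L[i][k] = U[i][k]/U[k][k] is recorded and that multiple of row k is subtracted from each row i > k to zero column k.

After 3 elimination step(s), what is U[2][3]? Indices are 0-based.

[col 0] pivot 6
  R1 -= 10*R0 → (0, 6, 4, 9)  (L[1][0] := 10)
  R2 -= 12*R0 → (0, 11, 12, 0)  (L[2][0] := 12)
  R3 -= 10*R0 → (0, 8, 12, 2)  (L[3][0] := 10)
[col 1] pivot 6
  R2 -= 4*R1 → (0, 0, 9, 3)  (L[2][1] := 4)
  R3 -= 10*R1 → (0, 0, 11, 3)  (L[3][1] := 10)
[col 2] pivot 9
  R3 -= 7*R2 → (0, 0, 0, 8)  (L[3][2] := 7)

U[2][3] = 3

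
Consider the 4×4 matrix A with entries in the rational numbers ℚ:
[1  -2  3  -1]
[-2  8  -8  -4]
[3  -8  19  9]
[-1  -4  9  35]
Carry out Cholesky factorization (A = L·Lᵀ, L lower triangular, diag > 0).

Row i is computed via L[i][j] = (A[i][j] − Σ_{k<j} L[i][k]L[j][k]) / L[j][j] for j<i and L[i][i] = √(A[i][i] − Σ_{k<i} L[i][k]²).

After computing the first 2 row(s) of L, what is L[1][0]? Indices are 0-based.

L[1][0] = -2

Step 1: L[0][0] = √(1) = 1.
  L[1][0] = (-2) / L[0][0] = -2.
Step 2: L[1][1] = √(4) = 2.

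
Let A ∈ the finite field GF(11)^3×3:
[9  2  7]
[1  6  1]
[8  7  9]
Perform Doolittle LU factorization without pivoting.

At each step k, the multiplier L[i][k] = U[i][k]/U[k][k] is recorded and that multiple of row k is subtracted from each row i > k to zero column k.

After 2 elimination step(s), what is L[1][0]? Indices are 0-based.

L[1][0] = 5

[col 0] pivot 9
  R1 -= 5*R0 → (0, 7, 10)  (L[1][0] := 5)
  R2 -= 7*R0 → (0, 4, 4)  (L[2][0] := 7)
[col 1] pivot 7
  R2 -= 10*R1 → (0, 0, 3)  (L[2][1] := 10)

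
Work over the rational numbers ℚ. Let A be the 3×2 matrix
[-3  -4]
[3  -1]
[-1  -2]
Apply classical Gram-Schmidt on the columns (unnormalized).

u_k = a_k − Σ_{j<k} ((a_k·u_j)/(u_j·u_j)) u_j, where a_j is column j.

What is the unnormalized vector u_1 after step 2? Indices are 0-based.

u_1 = (-43/19, -52/19, -27/19)

Step 1: u_0 = a_0 = (-3, 3, -1).
Step 2: u_1 = a_1 − (11/19)·u_0 = (-43/19, -52/19, -27/19).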